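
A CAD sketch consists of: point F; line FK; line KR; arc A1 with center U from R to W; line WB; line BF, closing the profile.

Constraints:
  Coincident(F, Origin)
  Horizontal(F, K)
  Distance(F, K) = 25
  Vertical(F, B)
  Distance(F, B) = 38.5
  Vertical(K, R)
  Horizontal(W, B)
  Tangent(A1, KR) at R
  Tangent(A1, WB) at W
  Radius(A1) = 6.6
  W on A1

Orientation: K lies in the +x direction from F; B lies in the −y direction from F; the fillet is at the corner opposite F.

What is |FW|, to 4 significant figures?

42.67

F is at the origin; F and K share the same y with |FK| = 25.0 and K on the +x side, so K = (25.00, 0.000). F and B share the same x with |FB| = 38.5 and B on the −y side, so B = (0.000, -38.50). The virtual corner opposite F is at (25.00, -38.50). Since A1 is tangent to KR there, UR ⟂ KR and tangency of A1 to WB means the radius UW is perpendicular to WB, with radius 6.6, so the center U sits 6.6 in from both sides at U = (18.40, -31.90). That places the tangent points at R = (25.00, -31.90) on KR and W = (18.40, -38.50) on WB. Then |FW| = |W − F| = 42.67.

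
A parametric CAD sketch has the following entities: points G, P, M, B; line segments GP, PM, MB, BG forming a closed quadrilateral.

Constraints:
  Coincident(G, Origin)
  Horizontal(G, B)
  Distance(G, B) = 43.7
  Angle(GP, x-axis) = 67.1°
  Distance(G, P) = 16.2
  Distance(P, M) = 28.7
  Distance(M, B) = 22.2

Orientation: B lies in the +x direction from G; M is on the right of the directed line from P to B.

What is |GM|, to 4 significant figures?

24.58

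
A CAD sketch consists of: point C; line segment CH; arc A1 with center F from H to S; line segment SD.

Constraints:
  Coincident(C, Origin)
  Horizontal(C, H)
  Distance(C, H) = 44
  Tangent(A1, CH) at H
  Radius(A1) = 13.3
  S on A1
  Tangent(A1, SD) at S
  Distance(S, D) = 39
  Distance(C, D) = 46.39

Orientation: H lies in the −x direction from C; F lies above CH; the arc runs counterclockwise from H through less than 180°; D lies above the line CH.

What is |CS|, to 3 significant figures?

32.8

Checks: |CH| = 44.00 ✓; |FS| = 13.30 ✓; ∠(FS, SD) = 90.00° ✓; |SD| = 39.00 ✓; |CD| = 46.39 ✓.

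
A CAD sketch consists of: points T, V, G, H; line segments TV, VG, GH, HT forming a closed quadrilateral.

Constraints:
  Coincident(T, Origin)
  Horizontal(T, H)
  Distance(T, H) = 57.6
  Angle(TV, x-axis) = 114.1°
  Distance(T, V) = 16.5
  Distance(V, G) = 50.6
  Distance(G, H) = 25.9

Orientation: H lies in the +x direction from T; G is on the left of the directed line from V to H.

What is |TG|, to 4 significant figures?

48.54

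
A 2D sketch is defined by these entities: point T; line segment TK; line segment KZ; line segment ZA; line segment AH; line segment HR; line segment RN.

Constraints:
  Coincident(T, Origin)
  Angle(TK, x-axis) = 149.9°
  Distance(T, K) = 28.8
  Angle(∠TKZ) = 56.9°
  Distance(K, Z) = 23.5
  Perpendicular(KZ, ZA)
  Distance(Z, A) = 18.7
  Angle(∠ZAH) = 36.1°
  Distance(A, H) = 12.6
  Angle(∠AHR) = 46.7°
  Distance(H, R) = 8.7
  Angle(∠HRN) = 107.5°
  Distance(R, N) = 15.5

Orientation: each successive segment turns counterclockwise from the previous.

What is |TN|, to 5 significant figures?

11.774

∠AHR = 46.7° gives HR at -79.800° from the x-axis; with |HR| = 8.7, R = (-14.027, -9.7272). ∠HRN = 107.5° gives RN at -7.3000° from the x-axis; with |RN| = 15.5, N = (1.3477, -11.697). Then |TN| = |N − T| = 11.774.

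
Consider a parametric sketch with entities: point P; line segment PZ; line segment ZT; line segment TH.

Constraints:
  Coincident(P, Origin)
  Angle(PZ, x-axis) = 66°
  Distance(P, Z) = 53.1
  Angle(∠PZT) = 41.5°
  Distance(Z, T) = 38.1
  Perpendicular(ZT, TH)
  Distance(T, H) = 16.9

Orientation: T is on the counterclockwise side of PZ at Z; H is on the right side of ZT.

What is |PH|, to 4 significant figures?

52.11

∠PZT = 41.5°, so ZT runs at 66.0° + (180° − 41.5°) = 204.5° from the x-axis; with |ZT| = 38.1, T = Z + 38.1·(cos 204.5°, sin 204.5°) = (-13.07, 32.71). The perpendicularity gives TH at right angles to ZT; with |TH| = 16.9 on the right of ZT, H = T + 16.9·(-0.4147, 0.9100) = (-20.08, 48.09). Then |PH| = |H − P| = 52.11.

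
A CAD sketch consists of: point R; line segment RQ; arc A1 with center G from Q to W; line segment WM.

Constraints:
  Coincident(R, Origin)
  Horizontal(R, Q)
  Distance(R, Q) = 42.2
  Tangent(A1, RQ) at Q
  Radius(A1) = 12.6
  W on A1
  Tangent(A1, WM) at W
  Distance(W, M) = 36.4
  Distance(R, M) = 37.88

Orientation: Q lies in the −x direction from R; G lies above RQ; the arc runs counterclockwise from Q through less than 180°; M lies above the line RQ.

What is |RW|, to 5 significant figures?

32.184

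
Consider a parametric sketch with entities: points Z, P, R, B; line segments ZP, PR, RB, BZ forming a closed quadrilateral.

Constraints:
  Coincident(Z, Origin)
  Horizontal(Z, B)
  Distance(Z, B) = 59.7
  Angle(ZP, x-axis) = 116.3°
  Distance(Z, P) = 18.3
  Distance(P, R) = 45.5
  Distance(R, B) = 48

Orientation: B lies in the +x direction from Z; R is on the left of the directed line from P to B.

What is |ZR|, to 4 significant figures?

49.99

Checks: |PR| = 45.50 ✓; |RB| = 48.00 ✓.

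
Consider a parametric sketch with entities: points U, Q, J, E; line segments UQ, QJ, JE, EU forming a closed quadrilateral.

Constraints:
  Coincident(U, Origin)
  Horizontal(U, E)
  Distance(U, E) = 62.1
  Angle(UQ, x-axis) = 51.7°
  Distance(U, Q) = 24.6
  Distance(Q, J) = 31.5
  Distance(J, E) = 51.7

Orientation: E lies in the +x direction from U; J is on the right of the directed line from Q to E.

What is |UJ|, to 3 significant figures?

16.8

U is at the origin; UE is horizontal with |UE| = 62.1 and E in +x, so E = (62.1, 0). UQ runs at 51.7° with |UQ| = 24.6, so Q = (15.2, 19.3). J is determined by |QJ| = 31.5 and |JE| = 51.7 together: it lies at the intersection of circle(Q, 31.5) and circle(E, 51.7). With |QE| = 50.7, the foot of the radical line on QE is 8.75 from Q and the perpendicular offset is √(31.5² − 8.75²) = 30.3. Taking the right-of-QE solution: J = (11.8, -12.0).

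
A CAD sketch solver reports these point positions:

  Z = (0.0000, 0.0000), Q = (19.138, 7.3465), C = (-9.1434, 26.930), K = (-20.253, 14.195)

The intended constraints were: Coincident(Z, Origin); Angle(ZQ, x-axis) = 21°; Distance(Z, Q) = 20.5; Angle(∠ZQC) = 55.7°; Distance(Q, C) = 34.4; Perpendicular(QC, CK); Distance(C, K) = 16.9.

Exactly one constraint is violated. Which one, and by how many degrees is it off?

Perpendicular(QC, CK) — off by 6.40°.

Z = (0.00, 0.00) ✓; ZQ at 21.00° ✓; |ZQ| = 20.50 ✓; ∠ZQC = 55.70° ✓; |QC| = 34.40 ✓; ∠(QC, CK) = 83.60° ✗; |CK| = 16.90 ✓.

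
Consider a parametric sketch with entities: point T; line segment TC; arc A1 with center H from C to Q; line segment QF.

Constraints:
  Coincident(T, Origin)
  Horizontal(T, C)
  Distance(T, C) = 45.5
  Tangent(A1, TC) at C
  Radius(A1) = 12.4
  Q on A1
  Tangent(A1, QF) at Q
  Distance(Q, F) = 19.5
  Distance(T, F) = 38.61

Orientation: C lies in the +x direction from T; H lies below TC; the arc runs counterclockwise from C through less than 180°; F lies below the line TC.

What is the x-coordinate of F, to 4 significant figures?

27.59

T is at the origin; TC is horizontal with |TC| = 45.5 and C on the +x side, so C = (45.50, 0.000). Tangency of A1 to TC means the radius HC is perpendicular to TC, so H = C + (0, -12.4) = (45.50, -12.40). Since HQ ⟂ QF (tangency), |HF| = √(12.4² + 19.5²) = 23.11 regardless of where Q sits on A1. So F lies on both circle(T, 38.61) and circle(H, 23.11); the below-TC intersection is F = (27.59, -27.01). Q is the foot of the tangent from F: Q = (33.73, -8.497).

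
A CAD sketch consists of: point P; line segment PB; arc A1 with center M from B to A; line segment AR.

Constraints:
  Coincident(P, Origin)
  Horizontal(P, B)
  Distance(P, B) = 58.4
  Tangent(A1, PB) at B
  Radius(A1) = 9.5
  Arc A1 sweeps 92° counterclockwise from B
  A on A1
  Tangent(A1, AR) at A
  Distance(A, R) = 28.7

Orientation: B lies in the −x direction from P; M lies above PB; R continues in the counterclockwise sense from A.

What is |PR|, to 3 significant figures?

63.0

P is at the origin; P and B share the same y with |PB| = 58.4 and B on the −x side, so B = (-58.4, 0.00). Tangency of A1 to PB means the radius MB is perpendicular to PB, so M = B + (0, 9.5) = (-58.4, 9.50). On A1, B sits at bearing -90° from M; a 92° counterclockwise sweep puts A at bearing 2°, so A = M + 9.5·(cos 2°, sin 2°) = (-48.9, 9.83). The tangent condition forces MA to be normal to AR, so AR runs along (−sin 2°, cos 2°); with |AR| = 28.7, R = (-49.9, 38.5). Then |PR| = |R − P| = 63.0.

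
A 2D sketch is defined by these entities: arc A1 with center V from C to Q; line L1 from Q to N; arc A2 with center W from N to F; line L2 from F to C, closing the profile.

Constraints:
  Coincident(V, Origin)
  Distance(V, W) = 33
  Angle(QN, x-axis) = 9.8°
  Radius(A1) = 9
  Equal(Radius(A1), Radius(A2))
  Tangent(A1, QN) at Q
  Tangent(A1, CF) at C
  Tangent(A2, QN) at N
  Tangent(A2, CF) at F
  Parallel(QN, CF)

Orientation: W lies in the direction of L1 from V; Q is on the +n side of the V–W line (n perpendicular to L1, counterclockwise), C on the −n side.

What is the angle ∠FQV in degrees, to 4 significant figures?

61.39°

Tangency of A1 to both parallel lines with radius 9.0 puts Q and C at V ± 9.0·n: Q = (-1.532, 8.869), C = (1.532, -8.869). Equal radii place N and F the same way about W: N = W + 9.0·n = (30.99, 14.49), F = W − 9.0·n = (34.05, -3.252). Then cos ∠FQV = QF·QV / (|QF||QV|), giving 61.39°.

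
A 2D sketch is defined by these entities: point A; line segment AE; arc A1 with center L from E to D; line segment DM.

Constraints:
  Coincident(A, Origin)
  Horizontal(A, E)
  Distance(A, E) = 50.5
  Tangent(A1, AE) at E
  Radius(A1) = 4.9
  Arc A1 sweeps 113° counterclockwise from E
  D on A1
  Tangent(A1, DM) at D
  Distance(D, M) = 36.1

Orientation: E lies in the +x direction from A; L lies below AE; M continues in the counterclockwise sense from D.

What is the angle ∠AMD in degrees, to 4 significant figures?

33.32°

A is at the origin; AE is horizontal with |AE| = 50.5 and E on the +x side, so E = (50.50, 0.000). A1 meets AE tangentially, so LE is at right angles to AE, so L = E + (0, -4.9) = (50.50, -4.900). On A1, E sits at bearing 90° from L; a 113° counterclockwise sweep puts D at bearing 203°, so D = L + 4.9·(cos 203°, sin 203°) = (45.99, -6.815). Tangency of A1 to DM means the radius LD is perpendicular to DM, so DM runs along (−sin 203°, cos 203°); with |DM| = 36.1, M = (60.09, -40.04). Then cos ∠AMD = MA·MD / (|MA||MD|), giving 33.32°.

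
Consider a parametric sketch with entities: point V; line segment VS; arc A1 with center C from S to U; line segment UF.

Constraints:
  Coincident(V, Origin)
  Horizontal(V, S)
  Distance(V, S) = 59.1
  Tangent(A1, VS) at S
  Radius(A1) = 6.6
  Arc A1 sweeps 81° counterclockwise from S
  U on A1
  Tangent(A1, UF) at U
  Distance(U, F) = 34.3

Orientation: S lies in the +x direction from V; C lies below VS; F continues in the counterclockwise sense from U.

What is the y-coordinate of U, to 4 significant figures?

-5.568

V is at the origin; V and S share the same y with |VS| = 59.1 and S on the +x side, so S = (59.10, 0.000). Since A1 is tangent to VS there, CS ⟂ VS, so C = S + (0, -6.6) = (59.10, -6.600). On A1, S sits at bearing 90° from C; an 81° counterclockwise sweep puts U at bearing 171°, so U = C + 6.6·(cos 171°, sin 171°) = (52.58, -5.568). So U.y = -5.568.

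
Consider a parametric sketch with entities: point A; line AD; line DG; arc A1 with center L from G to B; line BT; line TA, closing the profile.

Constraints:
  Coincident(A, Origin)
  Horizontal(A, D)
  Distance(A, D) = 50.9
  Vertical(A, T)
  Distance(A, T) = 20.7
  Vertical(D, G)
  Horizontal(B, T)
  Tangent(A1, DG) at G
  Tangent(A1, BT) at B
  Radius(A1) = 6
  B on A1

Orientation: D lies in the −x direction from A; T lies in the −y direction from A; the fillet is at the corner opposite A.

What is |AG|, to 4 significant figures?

52.98

The virtual corner opposite A is at (-50.90, -20.70). Tangency of A1 to DG means the radius LG is perpendicular to DG and the tangent condition forces LB to be normal to BT, with radius 6.0, so the center L sits 6.0 in from both sides at L = (-44.90, -14.70). That places the tangent points at G = (-50.90, -14.70) on DG and B = (-44.90, -20.70) on BT. Then |AG| = |G − A| = 52.98.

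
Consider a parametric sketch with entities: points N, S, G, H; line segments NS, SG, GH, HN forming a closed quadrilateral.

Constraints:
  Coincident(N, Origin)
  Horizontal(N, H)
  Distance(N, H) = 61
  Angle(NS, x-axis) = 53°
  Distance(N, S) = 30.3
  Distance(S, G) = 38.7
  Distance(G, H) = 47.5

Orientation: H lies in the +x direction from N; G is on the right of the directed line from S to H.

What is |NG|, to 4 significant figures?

21.35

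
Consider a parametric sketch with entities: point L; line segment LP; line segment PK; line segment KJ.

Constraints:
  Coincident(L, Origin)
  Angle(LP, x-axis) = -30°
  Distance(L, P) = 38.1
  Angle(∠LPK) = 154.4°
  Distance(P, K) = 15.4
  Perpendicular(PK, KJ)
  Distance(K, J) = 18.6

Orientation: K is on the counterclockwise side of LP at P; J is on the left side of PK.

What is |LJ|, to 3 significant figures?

49.8

L is at the origin; LP runs at -30.0° with length 38.1, so P = 38.1·(cos -30.0°, sin -30.0°) = (33.0, -19.0). ∠LPK = 154.4°, so PK runs at -30.0° + (180° − 154.4°) = -4.40° from the x-axis; with |PK| = 15.4, K = P + 15.4·(cos -4.40°, sin -4.40°) = (48.4, -20.2). PK is perpendicular to KJ; with |KJ| = 18.6 on the left of PK, J = K + 18.6·(0.0767, 0.997) = (49.8, -1.69). Then |LJ| = |J − L| = 49.8.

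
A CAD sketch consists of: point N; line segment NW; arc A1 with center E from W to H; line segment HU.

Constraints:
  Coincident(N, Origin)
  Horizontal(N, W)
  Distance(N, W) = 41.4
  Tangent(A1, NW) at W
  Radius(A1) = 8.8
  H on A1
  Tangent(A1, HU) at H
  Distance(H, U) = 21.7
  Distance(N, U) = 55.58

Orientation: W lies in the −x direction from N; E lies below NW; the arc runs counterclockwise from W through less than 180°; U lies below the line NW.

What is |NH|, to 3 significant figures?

51.1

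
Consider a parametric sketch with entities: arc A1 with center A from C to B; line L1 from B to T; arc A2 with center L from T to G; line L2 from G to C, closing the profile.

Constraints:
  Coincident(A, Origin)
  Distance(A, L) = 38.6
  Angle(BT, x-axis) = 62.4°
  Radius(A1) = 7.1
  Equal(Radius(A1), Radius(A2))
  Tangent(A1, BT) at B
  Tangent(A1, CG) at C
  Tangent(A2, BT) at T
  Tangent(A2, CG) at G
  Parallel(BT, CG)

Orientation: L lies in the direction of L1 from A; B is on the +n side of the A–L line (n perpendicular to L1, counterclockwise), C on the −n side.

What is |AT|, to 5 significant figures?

39.248

Tangency of A1 to both parallel lines with radius 7.1 puts B and C at A ± 7.1·n: B = (-6.2920, 3.2894), C = (6.2920, -3.2894). Equal radii place T and G the same way about L: T = L + 7.1·n = (11.591, 37.497), G = L − 7.1·n = (24.175, 30.918). Then |AT| = |T − A| = 39.248.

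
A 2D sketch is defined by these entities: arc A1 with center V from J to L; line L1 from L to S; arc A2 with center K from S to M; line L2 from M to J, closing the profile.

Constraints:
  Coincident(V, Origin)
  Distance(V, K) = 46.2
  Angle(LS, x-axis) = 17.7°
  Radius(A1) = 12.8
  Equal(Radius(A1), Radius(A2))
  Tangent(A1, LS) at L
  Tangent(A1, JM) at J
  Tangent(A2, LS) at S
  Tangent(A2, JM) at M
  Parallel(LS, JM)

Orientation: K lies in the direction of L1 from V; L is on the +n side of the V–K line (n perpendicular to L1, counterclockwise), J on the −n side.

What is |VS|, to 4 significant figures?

47.94

The slot axis is L1's direction at 17.7°, so u = (cos 17.7°, sin 17.7°) = (0.9527, 0.3040) and n = (−sin 17.7°, cos 17.7°) = (-0.3040, 0.9527). V is at the origin and K lies 46.2 along u from V, so K = 46.2·u = (44.01, 14.05). Tangency of A1 to both parallel lines with radius 12.8 puts L and J at V ± 12.8·n: L = (-3.892, 12.19), J = (3.892, -12.19). Equal radii place S and M the same way about K: S = K + 12.8·n = (40.12, 26.24), M = K − 12.8·n = (47.90, 1.852). Then |VS| = |S − V| = 47.94.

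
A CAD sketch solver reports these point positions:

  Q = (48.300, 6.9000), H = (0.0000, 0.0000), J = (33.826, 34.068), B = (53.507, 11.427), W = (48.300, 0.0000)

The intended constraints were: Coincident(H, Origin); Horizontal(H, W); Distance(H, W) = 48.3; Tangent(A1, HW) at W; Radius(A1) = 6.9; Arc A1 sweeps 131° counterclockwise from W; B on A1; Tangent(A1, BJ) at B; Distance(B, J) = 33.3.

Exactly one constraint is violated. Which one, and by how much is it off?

Distance(B, J) = 33.3 — off by 3.30.

H = (0.00, 0.00) ✓; H.y = 0.00, W.y = 0.00 ✓; |HW| = 48.30 ✓; ∠(QW, WH) = 90.00° ✓; |QW| = 6.900 ✓; bearing(Q→B) − bearing(Q→W) = 131.0° ✓; |QB| = 6.900 ✓; ∠(QB, BJ) = 90.00° ✓; |BJ| = 30.00 ✗.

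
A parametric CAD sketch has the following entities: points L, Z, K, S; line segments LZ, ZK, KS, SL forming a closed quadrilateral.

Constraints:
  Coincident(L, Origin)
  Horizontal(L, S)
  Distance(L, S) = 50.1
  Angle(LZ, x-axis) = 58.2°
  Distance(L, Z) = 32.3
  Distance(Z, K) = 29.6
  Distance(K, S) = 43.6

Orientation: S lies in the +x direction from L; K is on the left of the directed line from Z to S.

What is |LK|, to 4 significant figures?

60.22

Checks: |ZK| = 29.60 ✓; |KS| = 43.60 ✓.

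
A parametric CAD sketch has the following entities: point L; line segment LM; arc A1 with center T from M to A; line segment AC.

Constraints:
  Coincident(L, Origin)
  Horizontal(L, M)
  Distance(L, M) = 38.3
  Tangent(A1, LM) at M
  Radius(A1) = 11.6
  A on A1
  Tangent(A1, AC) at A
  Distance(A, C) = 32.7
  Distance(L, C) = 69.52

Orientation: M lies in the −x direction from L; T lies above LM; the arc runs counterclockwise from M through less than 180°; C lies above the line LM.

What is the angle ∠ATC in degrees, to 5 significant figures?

70.468°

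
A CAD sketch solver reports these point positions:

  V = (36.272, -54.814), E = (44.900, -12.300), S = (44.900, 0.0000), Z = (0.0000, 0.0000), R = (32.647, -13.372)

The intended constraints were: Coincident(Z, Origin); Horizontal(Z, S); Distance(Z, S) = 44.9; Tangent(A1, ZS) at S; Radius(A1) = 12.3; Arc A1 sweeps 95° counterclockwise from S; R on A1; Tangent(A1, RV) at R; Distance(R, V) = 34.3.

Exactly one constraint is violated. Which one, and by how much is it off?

Distance(R, V) = 34.3 — off by 7.30.

Z = (0.00, 0.00) ✓; Z.y = 0.00, S.y = 0.00 ✓; |ZS| = 44.90 ✓; ∠(ES, SZ) = 90.00° ✓; |ES| = 12.30 ✓; bearing(E→R) − bearing(E→S) = 95.00° ✓; |ER| = 12.30 ✓; ∠(ER, RV) = 90.00° ✓; |RV| = 41.60 ✗.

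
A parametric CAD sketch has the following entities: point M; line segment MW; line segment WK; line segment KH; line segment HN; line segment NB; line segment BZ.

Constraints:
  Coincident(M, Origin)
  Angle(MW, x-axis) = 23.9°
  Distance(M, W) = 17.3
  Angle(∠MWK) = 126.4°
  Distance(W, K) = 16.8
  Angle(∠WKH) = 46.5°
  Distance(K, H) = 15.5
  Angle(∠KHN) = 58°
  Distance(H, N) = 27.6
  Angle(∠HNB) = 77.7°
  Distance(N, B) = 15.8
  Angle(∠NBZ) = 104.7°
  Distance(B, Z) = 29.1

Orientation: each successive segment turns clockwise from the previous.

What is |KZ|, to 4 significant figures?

13.52

∠HNB = 77.7° gives NB at -27.50° from the x-axis; with |NB| = 15.8, B = (36.82, 13.54). ∠NBZ = 104.7° gives BZ at -102.8° from the x-axis; with |BZ| = 29.1, Z = (30.38, -14.83). Then |KZ| = |Z − K| = 13.52.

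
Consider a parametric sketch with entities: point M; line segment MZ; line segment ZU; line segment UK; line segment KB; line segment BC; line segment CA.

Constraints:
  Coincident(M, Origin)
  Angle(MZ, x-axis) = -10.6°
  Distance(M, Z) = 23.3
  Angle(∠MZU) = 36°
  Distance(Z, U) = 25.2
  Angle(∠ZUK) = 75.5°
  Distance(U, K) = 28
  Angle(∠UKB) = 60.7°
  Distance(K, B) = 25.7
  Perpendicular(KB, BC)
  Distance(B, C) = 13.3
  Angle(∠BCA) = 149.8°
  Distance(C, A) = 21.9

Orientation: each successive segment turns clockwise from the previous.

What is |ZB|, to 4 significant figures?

9.327

∠ZUK = 75.5° gives UK at 100.9° from the x-axis; with |UK| = 28.0, K = (-5.156, 12.40). ∠UKB = 60.7° gives KB at -18.40° from the x-axis; with |KB| = 25.7, B = (19.23, 4.287). Then |ZB| = |B − Z| = 9.327.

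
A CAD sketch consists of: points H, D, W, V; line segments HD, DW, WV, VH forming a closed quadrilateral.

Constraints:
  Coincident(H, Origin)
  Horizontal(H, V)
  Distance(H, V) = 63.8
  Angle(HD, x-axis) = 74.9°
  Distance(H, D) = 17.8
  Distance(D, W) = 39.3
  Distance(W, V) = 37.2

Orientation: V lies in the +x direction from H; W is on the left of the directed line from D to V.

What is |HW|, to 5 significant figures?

51.440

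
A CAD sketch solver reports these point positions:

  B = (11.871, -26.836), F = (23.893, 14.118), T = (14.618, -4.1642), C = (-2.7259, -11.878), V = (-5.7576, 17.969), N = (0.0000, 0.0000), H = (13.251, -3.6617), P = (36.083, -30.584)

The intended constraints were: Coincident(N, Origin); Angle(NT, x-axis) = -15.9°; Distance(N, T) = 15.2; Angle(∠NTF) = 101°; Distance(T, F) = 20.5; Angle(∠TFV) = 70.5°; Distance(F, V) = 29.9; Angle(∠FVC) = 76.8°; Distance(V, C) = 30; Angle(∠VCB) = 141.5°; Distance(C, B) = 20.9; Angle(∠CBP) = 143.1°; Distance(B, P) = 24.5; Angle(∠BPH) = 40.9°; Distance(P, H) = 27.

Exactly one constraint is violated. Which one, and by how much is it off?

Distance(P, H) = 27 — off by 8.30.

N = (0.00, 0.00) ✓; NT at -15.90° ✓; |NT| = 15.20 ✓; ∠NTF = 101.0° ✓; |TF| = 20.50 ✓; ∠TFV = 70.50° ✓; |FV| = 29.90 ✓; ∠FVC = 76.80° ✓; |VC| = 30.00 ✓; ∠VCB = 141.5° ✓; |CB| = 20.90 ✓; ∠CBP = 143.1° ✓; |BP| = 24.50 ✓; ∠BPH = 40.90° ✓; |PH| = 35.30 ✗.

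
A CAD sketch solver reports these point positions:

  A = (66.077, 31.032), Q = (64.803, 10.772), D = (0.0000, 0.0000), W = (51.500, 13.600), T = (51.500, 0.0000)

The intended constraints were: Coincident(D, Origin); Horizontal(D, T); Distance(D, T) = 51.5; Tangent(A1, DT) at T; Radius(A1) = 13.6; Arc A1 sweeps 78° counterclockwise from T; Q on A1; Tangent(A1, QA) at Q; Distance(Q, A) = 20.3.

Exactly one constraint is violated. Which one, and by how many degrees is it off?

Tangent(A1, QA) at Q — off by 8.40°.

D = (0.00, 0.00) ✓; D.y = 0.00, T.y = 0.00 ✓; |DT| = 51.50 ✓; ∠(WT, TD) = 90.00° ✓; |WT| = 13.60 ✓; bearing(W→Q) − bearing(W→T) = 78.00° ✓; |WQ| = 13.60 ✓; ∠(WQ, QA) = 81.60° ✗; |QA| = 20.30 ✓.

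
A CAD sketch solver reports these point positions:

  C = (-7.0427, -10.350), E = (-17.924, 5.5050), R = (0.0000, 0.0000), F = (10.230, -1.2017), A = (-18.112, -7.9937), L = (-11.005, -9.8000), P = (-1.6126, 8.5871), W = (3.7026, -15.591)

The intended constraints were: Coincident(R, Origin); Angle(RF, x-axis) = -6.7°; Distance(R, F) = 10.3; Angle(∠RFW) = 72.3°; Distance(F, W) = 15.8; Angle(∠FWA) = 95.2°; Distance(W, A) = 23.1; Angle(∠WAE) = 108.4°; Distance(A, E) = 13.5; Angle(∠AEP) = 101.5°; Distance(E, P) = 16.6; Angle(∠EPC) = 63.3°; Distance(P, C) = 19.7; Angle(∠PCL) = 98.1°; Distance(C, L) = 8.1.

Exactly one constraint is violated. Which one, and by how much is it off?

Distance(C, L) = 8.1 — off by 4.10.

R = (0.00, 0.00) ✓; RF at -6.700° ✓; |RF| = 10.30 ✓; ∠RFW = 72.30° ✓; |FW| = 15.80 ✓; ∠FWA = 95.20° ✓; |WA| = 23.10 ✓; ∠WAE = 108.4° ✓; |AE| = 13.50 ✓; ∠AEP = 101.5° ✓; |EP| = 16.60 ✓; ∠EPC = 63.30° ✓; |PC| = 19.70 ✓; ∠PCL = 98.10° ✓; |CL| = 4.000 ✗.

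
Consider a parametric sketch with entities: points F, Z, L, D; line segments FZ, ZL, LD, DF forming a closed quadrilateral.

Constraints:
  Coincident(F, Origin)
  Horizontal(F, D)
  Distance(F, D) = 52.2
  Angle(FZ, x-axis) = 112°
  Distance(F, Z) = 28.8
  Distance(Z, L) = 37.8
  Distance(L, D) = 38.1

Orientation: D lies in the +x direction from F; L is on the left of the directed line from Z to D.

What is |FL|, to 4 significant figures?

39.27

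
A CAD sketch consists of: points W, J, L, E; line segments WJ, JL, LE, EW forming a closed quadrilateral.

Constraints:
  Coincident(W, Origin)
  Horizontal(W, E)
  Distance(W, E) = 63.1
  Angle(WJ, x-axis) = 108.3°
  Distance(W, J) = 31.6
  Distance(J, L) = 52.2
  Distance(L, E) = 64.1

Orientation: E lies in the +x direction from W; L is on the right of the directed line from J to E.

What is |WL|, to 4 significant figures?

20.86

W is at the origin; W and E share the same y with |WE| = 63.1 and E in +x, so E = (63.1, 0). WJ runs at 108.3° with |WJ| = 31.6, so J = (-9.922, 30.00). L is determined by |JL| = 52.2 and |LE| = 64.1 together: it lies at the intersection of circle(J, 52.2) and circle(E, 64.1). With |JE| = 78.95, the foot of the radical line on JE is 30.71 from J and the perpendicular offset is √(52.2² − 30.71²) = 42.21. Taking the right-of-JE solution: L = (2.439, -20.71).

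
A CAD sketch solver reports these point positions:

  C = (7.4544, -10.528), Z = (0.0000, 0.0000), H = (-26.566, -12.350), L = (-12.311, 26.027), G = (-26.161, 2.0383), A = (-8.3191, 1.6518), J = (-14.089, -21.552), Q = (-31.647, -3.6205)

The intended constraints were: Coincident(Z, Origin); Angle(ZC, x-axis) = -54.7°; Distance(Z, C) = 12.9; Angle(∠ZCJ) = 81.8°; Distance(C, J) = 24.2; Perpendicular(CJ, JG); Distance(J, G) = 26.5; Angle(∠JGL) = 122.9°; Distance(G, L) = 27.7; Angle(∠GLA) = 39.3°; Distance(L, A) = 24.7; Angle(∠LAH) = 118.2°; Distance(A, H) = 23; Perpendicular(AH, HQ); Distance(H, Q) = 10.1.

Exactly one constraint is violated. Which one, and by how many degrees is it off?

Perpendicular(AH, HQ) — off by 7.30°.

Z = (0.00, 0.00) ✓; ZC at -54.70° ✓; |ZC| = 12.90 ✓; ∠ZCJ = 81.80° ✓; |CJ| = 24.20 ✓; ∠(CJ, JG) = 90.00° ✓; |JG| = 26.50 ✓; ∠JGL = 122.9° ✓; |GL| = 27.70 ✓; ∠GLA = 39.30° ✓; |LA| = 24.70 ✓; ∠LAH = 118.2° ✓; |AH| = 23.00 ✓; ∠(AH, HQ) = 97.30° ✗; |HQ| = 10.10 ✓.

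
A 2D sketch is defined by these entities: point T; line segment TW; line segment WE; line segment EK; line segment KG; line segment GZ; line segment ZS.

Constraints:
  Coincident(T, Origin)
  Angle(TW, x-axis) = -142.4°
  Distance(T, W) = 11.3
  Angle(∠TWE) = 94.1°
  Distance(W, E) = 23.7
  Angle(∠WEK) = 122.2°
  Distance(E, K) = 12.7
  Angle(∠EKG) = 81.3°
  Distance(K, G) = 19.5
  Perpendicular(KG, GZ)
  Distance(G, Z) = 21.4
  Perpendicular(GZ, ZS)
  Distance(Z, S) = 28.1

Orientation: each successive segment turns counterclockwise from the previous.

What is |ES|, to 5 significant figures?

13.746

KG is perpendicular to GZ, so GZ runs at -170.00°; with |GZ| = 21.4, Z = (-7.6363, -10.882). The perpendicularity gives ZS at right angles to GZ, so ZS runs at -80.000°; with |ZS| = 28.1, S = (-2.7567, -38.555). Then |ES| = |S − E| = 13.746.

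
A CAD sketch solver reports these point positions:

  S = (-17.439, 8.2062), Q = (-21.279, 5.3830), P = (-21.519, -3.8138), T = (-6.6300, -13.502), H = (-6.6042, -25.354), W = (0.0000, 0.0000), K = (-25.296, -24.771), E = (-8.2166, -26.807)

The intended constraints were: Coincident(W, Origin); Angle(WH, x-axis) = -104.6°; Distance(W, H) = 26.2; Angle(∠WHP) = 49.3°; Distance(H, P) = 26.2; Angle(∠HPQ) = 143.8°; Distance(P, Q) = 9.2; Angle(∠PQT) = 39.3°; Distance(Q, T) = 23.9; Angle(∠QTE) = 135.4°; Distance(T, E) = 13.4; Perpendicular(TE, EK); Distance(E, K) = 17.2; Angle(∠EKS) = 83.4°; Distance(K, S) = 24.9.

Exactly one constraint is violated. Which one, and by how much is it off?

Distance(K, S) = 24.9 — off by 9.00.

W = (0.00, 0.00) ✓; WH at -104.6° ✓; |WH| = 26.20 ✓; ∠WHP = 49.30° ✓; |HP| = 26.20 ✓; ∠HPQ = 143.8° ✓; |PQ| = 9.200 ✓; ∠PQT = 39.30° ✓; |QT| = 23.90 ✓; ∠QTE = 135.4° ✓; |TE| = 13.40 ✓; ∠(TE, EK) = 90.00° ✓; |EK| = 17.20 ✓; ∠EKS = 83.40° ✓; |KS| = 33.90 ✗.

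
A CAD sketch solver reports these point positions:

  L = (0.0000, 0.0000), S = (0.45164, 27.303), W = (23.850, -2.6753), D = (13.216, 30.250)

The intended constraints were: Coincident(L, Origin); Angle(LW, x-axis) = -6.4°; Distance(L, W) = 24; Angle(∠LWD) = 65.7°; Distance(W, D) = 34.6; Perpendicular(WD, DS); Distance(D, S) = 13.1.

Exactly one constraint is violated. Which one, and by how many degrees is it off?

Perpendicular(WD, DS) — off by 4.90°.

L = (0.00, 0.00) ✓; LW at -6.400° ✓; |LW| = 24.00 ✓; ∠LWD = 65.70° ✓; |WD| = 34.60 ✓; ∠(WD, DS) = 85.10° ✗; |DS| = 13.10 ✓.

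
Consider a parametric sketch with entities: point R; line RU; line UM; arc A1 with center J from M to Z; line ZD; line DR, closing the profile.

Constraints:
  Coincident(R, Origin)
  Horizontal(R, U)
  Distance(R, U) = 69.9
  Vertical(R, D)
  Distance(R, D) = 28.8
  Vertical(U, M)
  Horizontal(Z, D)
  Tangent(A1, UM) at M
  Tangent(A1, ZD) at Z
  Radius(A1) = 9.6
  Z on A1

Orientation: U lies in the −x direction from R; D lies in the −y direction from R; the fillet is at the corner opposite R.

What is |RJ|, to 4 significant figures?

63.28

R is at the origin; RU is horizontal with |RU| = 69.9 and U on the −x side, so U = (-69.90, 0.000). R and D share the same x with |RD| = 28.8 and D on the −y side, so D = (0.000, -28.80). The virtual corner opposite R is at (-69.90, -28.80). Since A1 is tangent to UM there, JM ⟂ UM and A1 meets ZD tangentially, so JZ is at right angles to ZD, with radius 9.6, so the center J sits 9.6 in from both sides at J = (-60.30, -19.20). Then |RJ| = |J − R| = 63.28.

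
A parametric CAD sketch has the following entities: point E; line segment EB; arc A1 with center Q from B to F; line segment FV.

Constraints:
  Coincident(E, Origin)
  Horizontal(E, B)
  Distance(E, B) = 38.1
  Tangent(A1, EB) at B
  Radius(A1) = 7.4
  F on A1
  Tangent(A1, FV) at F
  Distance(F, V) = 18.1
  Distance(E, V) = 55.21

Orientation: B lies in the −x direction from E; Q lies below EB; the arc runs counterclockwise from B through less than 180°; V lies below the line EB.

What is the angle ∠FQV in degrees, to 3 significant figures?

67.8°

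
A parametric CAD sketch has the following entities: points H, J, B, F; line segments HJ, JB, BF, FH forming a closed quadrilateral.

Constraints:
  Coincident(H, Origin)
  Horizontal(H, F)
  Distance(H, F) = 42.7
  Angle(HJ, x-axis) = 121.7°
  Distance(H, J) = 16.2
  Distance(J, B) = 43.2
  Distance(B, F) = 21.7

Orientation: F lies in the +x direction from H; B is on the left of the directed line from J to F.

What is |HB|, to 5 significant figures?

39.645

H is at the origin; HF is horizontal with |HF| = 42.7 and F in +x, so F = (42.7, 0). HJ runs at 121.7° with |HJ| = 16.2, so J = (-8.5126, 13.783). B is determined by |JB| = 43.2 and |BF| = 21.7 together: it lies at the intersection of circle(J, 43.2) and circle(F, 21.7). With |JF| = 53.035, the foot of the radical line on JF is 39.672 from J and the perpendicular offset is √(43.2² − 39.672²) = 17.098. Taking the left-of-JF solution: B = (34.240, 19.983).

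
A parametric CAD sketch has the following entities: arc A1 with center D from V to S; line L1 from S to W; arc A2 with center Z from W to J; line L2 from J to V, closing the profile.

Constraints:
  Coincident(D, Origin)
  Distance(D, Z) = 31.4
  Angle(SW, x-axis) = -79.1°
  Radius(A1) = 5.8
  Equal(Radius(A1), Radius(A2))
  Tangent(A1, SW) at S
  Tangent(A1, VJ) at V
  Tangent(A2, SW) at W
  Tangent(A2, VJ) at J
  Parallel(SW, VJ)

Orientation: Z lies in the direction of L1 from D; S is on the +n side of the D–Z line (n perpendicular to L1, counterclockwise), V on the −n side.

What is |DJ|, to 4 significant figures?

31.93

The slot axis is L1's direction at -79.1°, so u = (cos -79.1°, sin -79.1°) = (0.1891, -0.9820) and n = (−sin -79.1°, cos -79.1°) = (0.9820, 0.1891). D is at the origin and Z lies 31.4 along u from D, so Z = 31.4·u = (5.938, -30.83). Tangency of A1 to both parallel lines with radius 5.8 puts S and V at D ± 5.8·n: S = (5.695, 1.097), V = (-5.695, -1.097). Equal radii place W and J the same way about Z: W = Z + 5.8·n = (11.63, -29.74), J = Z − 5.8·n = (0.2422, -31.93). Then |DJ| = |J − D| = 31.93.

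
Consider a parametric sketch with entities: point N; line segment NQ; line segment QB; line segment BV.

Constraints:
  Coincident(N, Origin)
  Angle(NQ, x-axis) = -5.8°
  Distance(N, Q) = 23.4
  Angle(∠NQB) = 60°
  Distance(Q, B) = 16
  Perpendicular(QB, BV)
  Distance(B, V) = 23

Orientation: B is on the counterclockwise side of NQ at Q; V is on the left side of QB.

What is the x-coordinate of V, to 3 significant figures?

-4.26

N is at the origin; NQ runs at -5.8° with length 23.4, so Q = 23.4·(cos -5.8°, sin -5.8°) = (23.3, -2.36). ∠NQB = 60.0°, so QB runs at -5.8° + (180° − 60.0°) = 114° from the x-axis; with |QB| = 16.0, B = Q + 16.0·(cos 114°, sin 114°) = (16.7, 12.2). The perpendicularity gives BV at right angles to QB; with |BV| = 23.0 on the left of QB, V = B + 23.0·(-0.912, -0.410) = (-4.26, 2.80). So V.x = -4.26.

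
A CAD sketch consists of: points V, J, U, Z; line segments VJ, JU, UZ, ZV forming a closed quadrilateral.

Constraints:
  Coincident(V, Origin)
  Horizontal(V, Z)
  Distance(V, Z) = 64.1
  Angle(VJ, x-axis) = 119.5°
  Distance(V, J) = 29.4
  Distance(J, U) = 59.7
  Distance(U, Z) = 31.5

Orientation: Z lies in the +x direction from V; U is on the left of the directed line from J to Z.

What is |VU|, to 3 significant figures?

51.8

V is at the origin; VZ is horizontal with |VZ| = 64.1 and Z in +x, so Z = (64.1, 0). VJ runs at 119.5° with |VJ| = 29.4, so J = (-14.5, 25.6). U is determined by |JU| = 59.7 and |UZ| = 31.5 together: it lies at the intersection of circle(J, 59.7) and circle(Z, 31.5). With |JZ| = 82.6, the foot of the radical line on JZ is 56.9 from J and the perpendicular offset is √(59.7² − 56.9²) = 18.1. Taking the left-of-JZ solution: U = (45.2, 25.2).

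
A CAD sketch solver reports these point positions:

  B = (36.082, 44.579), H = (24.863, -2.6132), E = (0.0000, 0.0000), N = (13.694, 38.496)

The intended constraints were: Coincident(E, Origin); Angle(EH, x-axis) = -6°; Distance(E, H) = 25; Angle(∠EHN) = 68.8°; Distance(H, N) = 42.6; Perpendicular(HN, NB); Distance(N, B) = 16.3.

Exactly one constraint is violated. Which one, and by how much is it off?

Distance(N, B) = 16.3 — off by 6.90.

E = (0.00, 0.00) ✓; EH at -6.000° ✓; |EH| = 25.00 ✓; ∠EHN = 68.80° ✓; |HN| = 42.60 ✓; ∠(HN, NB) = 90.00° ✓; |NB| = 23.20 ✗.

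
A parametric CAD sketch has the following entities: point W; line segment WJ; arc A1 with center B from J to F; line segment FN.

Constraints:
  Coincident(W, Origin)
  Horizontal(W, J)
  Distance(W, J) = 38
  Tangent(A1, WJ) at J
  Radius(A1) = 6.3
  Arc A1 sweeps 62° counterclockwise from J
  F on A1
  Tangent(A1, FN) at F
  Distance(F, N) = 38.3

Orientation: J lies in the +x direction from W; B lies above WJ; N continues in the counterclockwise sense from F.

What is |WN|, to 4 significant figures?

71.89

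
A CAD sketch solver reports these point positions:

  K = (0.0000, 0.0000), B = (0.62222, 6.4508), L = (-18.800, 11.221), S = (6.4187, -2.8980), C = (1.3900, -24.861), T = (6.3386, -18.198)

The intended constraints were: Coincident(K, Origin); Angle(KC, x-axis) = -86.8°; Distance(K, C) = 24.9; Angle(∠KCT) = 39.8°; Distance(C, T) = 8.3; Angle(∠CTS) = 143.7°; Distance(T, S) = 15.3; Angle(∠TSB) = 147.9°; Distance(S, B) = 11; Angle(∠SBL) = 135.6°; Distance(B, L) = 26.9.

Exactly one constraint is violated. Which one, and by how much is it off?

Distance(B, L) = 26.9 — off by 6.90.

K = (0.00, 0.00) ✓; KC at -86.80° ✓; |KC| = 24.90 ✓; ∠KCT = 39.80° ✓; |CT| = 8.300 ✓; ∠CTS = 143.7° ✓; |TS| = 15.30 ✓; ∠TSB = 147.9° ✓; |SB| = 11.00 ✓; ∠SBL = 135.6° ✓; |BL| = 20.00 ✗.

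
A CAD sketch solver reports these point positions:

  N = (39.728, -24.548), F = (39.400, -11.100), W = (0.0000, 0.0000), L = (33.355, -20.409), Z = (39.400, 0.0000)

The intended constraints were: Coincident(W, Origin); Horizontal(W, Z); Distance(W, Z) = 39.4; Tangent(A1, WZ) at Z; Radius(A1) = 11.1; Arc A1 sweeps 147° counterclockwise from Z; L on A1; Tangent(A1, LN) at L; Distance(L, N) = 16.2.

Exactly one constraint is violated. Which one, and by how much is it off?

Distance(L, N) = 16.2 — off by 8.60.

W = (0.00, 0.00) ✓; W.y = 0.00, Z.y = 0.00 ✓; |WZ| = 39.40 ✓; ∠(FZ, ZW) = 90.00° ✓; |FZ| = 11.10 ✓; bearing(F→L) − bearing(F→Z) = 147.0° ✓; |FL| = 11.10 ✓; ∠(FL, LN) = 90.00° ✓; |LN| = 7.599 ✗.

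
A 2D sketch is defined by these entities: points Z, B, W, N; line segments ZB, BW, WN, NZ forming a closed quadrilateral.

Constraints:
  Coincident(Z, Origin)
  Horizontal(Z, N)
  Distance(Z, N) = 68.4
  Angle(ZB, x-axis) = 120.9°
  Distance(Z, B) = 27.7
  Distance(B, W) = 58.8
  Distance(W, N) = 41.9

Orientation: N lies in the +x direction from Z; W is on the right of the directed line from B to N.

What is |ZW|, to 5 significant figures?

33.343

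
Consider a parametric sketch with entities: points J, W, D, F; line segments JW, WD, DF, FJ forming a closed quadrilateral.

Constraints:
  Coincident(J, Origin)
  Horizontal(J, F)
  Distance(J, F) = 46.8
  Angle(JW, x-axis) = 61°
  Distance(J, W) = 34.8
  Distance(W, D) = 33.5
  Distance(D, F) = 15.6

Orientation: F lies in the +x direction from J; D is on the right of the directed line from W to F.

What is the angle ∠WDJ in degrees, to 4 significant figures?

64.96°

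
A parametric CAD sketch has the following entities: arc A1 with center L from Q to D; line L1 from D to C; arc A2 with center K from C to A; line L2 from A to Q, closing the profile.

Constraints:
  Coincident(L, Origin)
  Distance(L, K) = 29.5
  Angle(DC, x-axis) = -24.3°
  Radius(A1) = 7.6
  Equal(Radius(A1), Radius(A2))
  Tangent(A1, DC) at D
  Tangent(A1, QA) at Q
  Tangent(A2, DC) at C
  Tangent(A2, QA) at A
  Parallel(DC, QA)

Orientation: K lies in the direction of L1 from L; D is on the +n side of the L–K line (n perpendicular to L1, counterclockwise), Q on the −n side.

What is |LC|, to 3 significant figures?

30.5

The slot axis is L1's direction at -24.3°, so u = (cos -24.3°, sin -24.3°) = (0.911, -0.412) and n = (−sin -24.3°, cos -24.3°) = (0.412, 0.911). L is at the origin and K lies 29.5 along u from L, so K = 29.5·u = (26.9, -12.1). Tangency of A1 to both parallel lines with radius 7.6 puts D and Q at L ± 7.6·n: D = (3.13, 6.93), Q = (-3.13, -6.93). Equal radii place C and A the same way about K: C = K + 7.6·n = (30.0, -5.21), A = K − 7.6·n = (23.8, -19.1). Then |LC| = |C − L| = 30.5.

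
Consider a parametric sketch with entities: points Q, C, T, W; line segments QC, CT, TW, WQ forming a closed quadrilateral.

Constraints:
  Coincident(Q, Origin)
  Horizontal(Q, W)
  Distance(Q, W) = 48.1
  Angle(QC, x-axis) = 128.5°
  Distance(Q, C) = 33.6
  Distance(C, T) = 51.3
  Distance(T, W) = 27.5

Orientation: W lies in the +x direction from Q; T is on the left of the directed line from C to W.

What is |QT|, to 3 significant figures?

36.6

Q is at the origin; QW is horizontal with |QW| = 48.1 and W in +x, so W = (48.1, 0). QC runs at 128.5° with |QC| = 33.6, so C = (-20.9, 26.3). T is determined by |CT| = 51.3 and |TW| = 27.5 together: it lies at the intersection of circle(C, 51.3) and circle(W, 27.5). With |CW| = 73.9, the foot of the radical line on CW is 49.6 from C and the perpendicular offset is √(51.3² − 49.6²) = 13.0. Taking the left-of-CW solution: T = (30.1, 20.8).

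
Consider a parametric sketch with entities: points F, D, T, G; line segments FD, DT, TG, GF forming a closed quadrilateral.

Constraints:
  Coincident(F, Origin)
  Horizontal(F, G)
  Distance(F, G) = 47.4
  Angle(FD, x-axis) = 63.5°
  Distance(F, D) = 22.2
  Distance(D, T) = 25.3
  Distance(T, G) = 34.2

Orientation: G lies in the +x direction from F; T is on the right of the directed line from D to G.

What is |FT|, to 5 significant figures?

14.539

Checks: |DT| = 25.30 ✓; |TG| = 34.20 ✓.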